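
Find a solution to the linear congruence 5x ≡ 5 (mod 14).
x ≡ 1 (mod 14)

gcd(5, 14) = 1, which divides 5, so solutions exist.
Find 5^(-1) mod 14 by the extended Euclidean algorithm:
14 = 2 × 5 + 4  ⟹  4 = (1)·14 + (-2)·5
5 = 1 × 4 + 1  ⟹  1 = (-1)·14 + (3)·5
So (3)·5 ≡ 1 (mod 14), i.e. 5^(-1) ≡ 3 (mod 14).
x ≡ 3 × 5 = 15 ≡ 1 (mod 14).
Check: 5 × 1 = 5 ≡ 5 (mod 14).
Unique solution: x ≡ 1 (mod 14)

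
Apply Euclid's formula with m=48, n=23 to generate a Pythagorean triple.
(1775, 2208, 2833)

Euclid's formula: a = m² - n², b = 2mn, c = m² + n²
m = 48, n = 23
a = 48² - 23² = 2304 - 529 = 1775
b = 2 × 48 × 23 = 2208
c = 48² + 23² = 2304 + 529 = 2833
Verification: 1775² + 2208² = 3150625 + 4875264 = 8025889 = 2833² ✓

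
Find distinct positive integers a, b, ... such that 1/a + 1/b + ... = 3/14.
1/5 + 1/70

Greedy algorithm:
3/14: ceiling(14/3) = 5, use 1/5
1/70: ceiling(70/1) = 70, use 1/70
Result: 3/14 = 1/5 + 1/70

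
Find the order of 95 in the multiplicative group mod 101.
5

101 is prime, so ord(95) divides φ(101) = 100.
Divisors of 100: 1, 2, 4, 5, 10, 20, 25, 50, 100.
Repeated squaring: 95^1 ≡ 95, 95^2 ≡ 36, 95^4 ≡ 84, 95^8 ≡ 87, 95^16 ≡ 95, 95^32 ≡ 36, 95^64 ≡ 84 (mod 101).
Test 95^d mod 101 for each divisor d in increasing order:
95^1 ≡ 95
95^2 ≡ 36
95^4 ≡ 84
95^5 = 95^4·95^1 ≡ 1  ← first divisor giving 1
The order is 5.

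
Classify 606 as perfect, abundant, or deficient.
abundant

Proper divisors of 606: sum = 1 + 2 + 3 + 6 + 101 + 202 + 303 = 618
Since 618 > 606, 606 is abundant.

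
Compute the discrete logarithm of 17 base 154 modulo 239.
108

Baby-step giant-step with step n = ⌈√239⌉ = 16.
Baby steps 154^j mod 239 (j:value) for j=0..15: 0:1, 1:154, 2:55, 3:105, 4:157, 5:39, 6:31, 7:233, 8:32, 9:148, 10:87, 11:14, 12:5, 13:53, 14:36, 15:47.
Giant-step multiplier: 154^(-16) ≡ 154^(238-16) = 154^222 ≡ 116 (mod 239).
Giant steps γ_i = 17·116^i mod 239: γ_0=17, γ_1=60, γ_2=29, γ_3=18, γ_4=176, γ_5=101, γ_6=5 (in table at j=12).
x = i·n + j = 6·16 + 12 = 108.
Check: 154^108 ≡ 17 (mod 239).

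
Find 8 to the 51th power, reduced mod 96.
32

Repeated squaring. Binary of 51 = 110011.
8^1 ≡ 8 (mod 96); 8^2 ≡ 64 (mod 96); 8^4 ≡ 64 (mod 96); 8^8 ≡ 64 (mod 96); 8^16 ≡ 64 (mod 96); 8^32 ≡ 64 (mod 96)
8^51 = 8^1 × 8^2 × 8^16 × 8^32 ≡ 32 (mod 96)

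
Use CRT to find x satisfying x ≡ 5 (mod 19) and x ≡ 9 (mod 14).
233

Using Chinese Remainder Theorem:
M = 19 × 14 = 266
M1 = 14, M2 = 19
y1 = 14^(-1) mod 19 = 15
y2 = 19^(-1) mod 14 = 3
x = (5×14×15 + 9×19×3) mod 266 = 233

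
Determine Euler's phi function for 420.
96

420 = 2^2 × 3 × 5 × 7
φ(n) = n × ∏(1 - 1/p) for each prime p dividing n
φ(420) = 420 × (1 - 1/2) × (1 - 1/3) × (1 - 1/5) × (1 - 1/7) = 96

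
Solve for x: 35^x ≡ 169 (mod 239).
40

Baby-step giant-step with step n = ⌈√239⌉ = 16.
Baby steps 35^j mod 239 (j:value) for j=0..15: 0:1, 1:35, 2:30, 3:94, 4:183, 5:191, 6:232, 7:233, 8:29, 9:59, 10:153, 11:97, 12:49, 13:42, 14:36, 15:65.
Giant-step multiplier: 35^(-16) ≡ 35^(238-16) = 35^222 ≡ 133 (mod 239).
Giant steps γ_i = 169·133^i mod 239: γ_0=169, γ_1=11, γ_2=29 (in table at j=8).
x = i·n + j = 2·16 + 8 = 40.
Check: 35^40 ≡ 169 (mod 239).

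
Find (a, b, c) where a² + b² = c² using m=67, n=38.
(3045, 5092, 5933)

Euclid's formula: a = m² - n², b = 2mn, c = m² + n²
m = 67, n = 38
a = 67² - 38² = 4489 - 1444 = 3045
b = 2 × 67 × 38 = 5092
c = 67² + 38² = 4489 + 1444 = 5933
Verification: 3045² + 5092² = 9272025 + 25928464 = 35200489 = 5933² ✓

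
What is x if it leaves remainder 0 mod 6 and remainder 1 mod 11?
12

Using Chinese Remainder Theorem:
M = 6 × 11 = 66
M1 = 11, M2 = 6
y1 = 11^(-1) mod 6 = 5
y2 = 6^(-1) mod 11 = 2
x = (0×11×5 + 1×6×2) mod 66 = 12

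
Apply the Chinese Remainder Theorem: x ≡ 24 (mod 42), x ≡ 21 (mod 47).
444

Using Chinese Remainder Theorem:
M = 42 × 47 = 1974
M1 = 47, M2 = 42
y1 = 47^(-1) mod 42 = 17
y2 = 42^(-1) mod 47 = 28
x = (24×47×17 + 21×42×28) mod 1974 = 444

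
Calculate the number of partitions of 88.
44108109

p(n) counts ways to write n as a sum of positive integers (order ignored).
Euler's pentagonal recurrence: p(k) = p(k-1) + p(k-2) - p(k-5) - p(k-7) + p(k-12) + p(k-15) - ... (offsets j(3j∓1)/2, signs ++--, p(0)=1, p(<0)=0).
DP table for k = 0..87: p(0)=1, p(1)=1, p(2)=2, p(3)=3, p(4)=5, p(5)=7, p(6)=11, p(7)=15, p(8)=22, p(9)=30, p(10)=42, p(11)=56, p(12)=77, p(13)=101, p(14)=135, p(15)=176, p(16)=231, p(17)=297, p(18)=385, p(19)=490, p(20)=627, p(21)=792, p(22)=1002, p(23)=1255, p(24)=1575, p(25)=1958, p(26)=2436, p(27)=3010, p(28)=3718, p(29)=4565, p(30)=5604, p(31)=6842, p(32)=8349, p(33)=10143, p(34)=12310, p(35)=14883, p(36)=17977, p(37)=21637, p(38)=26015, p(39)=31185, p(40)=37338, p(41)=44583, p(42)=53174, p(43)=63261, p(44)=75175, p(45)=89134, p(46)=105558, p(47)=124754, p(48)=147273, p(49)=173525, p(50)=204226, p(51)=239943, p(52)=281589, p(53)=329931, p(54)=386155, p(55)=451276, p(56)=526823, p(57)=614154, p(58)=715220, p(59)=831820, p(60)=966467, p(61)=1121505, p(62)=1300156, p(63)=1505499, p(64)=1741630, p(65)=2012558, p(66)=2323520, p(67)=2679689, p(68)=3087735, p(69)=3554345, p(70)=4087968, p(71)=4697205, p(72)=5392783, p(73)=6185689, p(74)=7089500, p(75)=8118264, p(76)=9289091, p(77)=10619863, p(78)=12132164, p(79)=13848650, p(80)=15796476, p(81)=18004327, p(82)=20506255, p(83)=23338469, p(84)=26543660, p(85)=30167357, p(86)=34262962, p(87)=38887673.
Final step: p(88) = p(87) + p(86) - p(83) - p(81) + p(76) + p(73) - p(66) - p(62) + p(53) + p(48) - p(37) - p(31) + p(18) + p(11)
= 38887673 + 34262962 - 23338469 - 18004327 + 9289091 + 6185689 - 2323520 - 1300156 + 329931 + 147273 - 21637 - 6842 + 385 + 56
= 44108109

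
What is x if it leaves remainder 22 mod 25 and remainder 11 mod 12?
47

Using Chinese Remainder Theorem:
M = 25 × 12 = 300
M1 = 12, M2 = 25
y1 = 12^(-1) mod 25 = 23
y2 = 25^(-1) mod 12 = 1
x = (22×12×23 + 11×25×1) mod 300 = 47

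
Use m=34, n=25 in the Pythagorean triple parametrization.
(531, 1700, 1781)

Euclid's formula: a = m² - n², b = 2mn, c = m² + n²
m = 34, n = 25
a = 34² - 25² = 1156 - 625 = 531
b = 2 × 34 × 25 = 1700
c = 34² + 25² = 1156 + 625 = 1781
Verification: 531² + 1700² = 281961 + 2890000 = 3171961 = 1781² ✓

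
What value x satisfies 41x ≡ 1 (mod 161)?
55

gcd(41, 161) = 1, so the inverse exists.
Extended Euclidean algorithm on (161, 41):
161 = 3 × 41 + 38  ⟹  38 = (1)·161 + (-3)·41
41 = 1 × 38 + 3  ⟹  3 = (-1)·161 + (4)·41
38 = 12 × 3 + 2  ⟹  2 = (13)·161 + (-51)·41
3 = 1 × 2 + 1  ⟹  1 = (-14)·161 + (55)·41
So (55)·41 ≡ 1 (mod 161), i.e. 41^(-1) ≡ 55 (mod 161).
Check: 41 × 55 = 2255 ≡ 1 (mod 161)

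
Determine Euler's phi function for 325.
240

325 = 5^2 × 13
φ(n) = n × ∏(1 - 1/p) for each prime p dividing n
φ(325) = 325 × (1 - 1/5) × (1 - 1/13) = 240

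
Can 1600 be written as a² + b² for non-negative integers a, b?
0² + 40² (a=0, b=40)

Factorization: 1600 = 2^6 × 5^2
By Fermat: n is sum of two squares iff every prime p ≡ 3 (mod 4) appears to even power.
All primes ≡ 3 (mod 4) appear to even power.
Search a = 0, 1, 2, … for 1600 - a² a perfect square: first hit at a = 0: 1600 - 0 = 1600 = 40².
1600 = 0² + 40² = 0 + 1600 ✓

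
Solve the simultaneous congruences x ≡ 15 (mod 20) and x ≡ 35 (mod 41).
35

Using Chinese Remainder Theorem:
M = 20 × 41 = 820
M1 = 41, M2 = 20
y1 = 41^(-1) mod 20 = 1
y2 = 20^(-1) mod 41 = 39
x = (15×41×1 + 35×20×39) mod 820 = 35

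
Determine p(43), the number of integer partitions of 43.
63261

p(n) counts ways to write n as a sum of positive integers (order ignored).
Euler's pentagonal recurrence: p(k) = p(k-1) + p(k-2) - p(k-5) - p(k-7) + p(k-12) + p(k-15) - ... (offsets j(3j∓1)/2, signs ++--, p(0)=1, p(<0)=0).
DP table for k = 0..42: p(0)=1, p(1)=1, p(2)=2, p(3)=3, p(4)=5, p(5)=7, p(6)=11, p(7)=15, p(8)=22, p(9)=30, p(10)=42, p(11)=56, p(12)=77, p(13)=101, p(14)=135, p(15)=176, p(16)=231, p(17)=297, p(18)=385, p(19)=490, p(20)=627, p(21)=792, p(22)=1002, p(23)=1255, p(24)=1575, p(25)=1958, p(26)=2436, p(27)=3010, p(28)=3718, p(29)=4565, p(30)=5604, p(31)=6842, p(32)=8349, p(33)=10143, p(34)=12310, p(35)=14883, p(36)=17977, p(37)=21637, p(38)=26015, p(39)=31185, p(40)=37338, p(41)=44583, p(42)=53174.
Final step: p(43) = p(42) + p(41) - p(38) - p(36) + p(31) + p(28) - p(21) - p(17) + p(8) + p(3)
= 53174 + 44583 - 26015 - 17977 + 6842 + 3718 - 792 - 297 + 22 + 3
= 63261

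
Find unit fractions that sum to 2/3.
1/2 + 1/6

Greedy algorithm:
2/3: ceiling(3/2) = 2, use 1/2
1/6: ceiling(6/1) = 6, use 1/6
Result: 2/3 = 1/2 + 1/6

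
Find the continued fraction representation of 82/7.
[11; 1, 2, 2]

Euclidean algorithm steps:
82 = 11 × 7 + 5
7 = 1 × 5 + 2
5 = 2 × 2 + 1
2 = 2 × 1 + 0
Continued fraction: [11; 1, 2, 2]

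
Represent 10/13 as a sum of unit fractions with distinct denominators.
1/2 + 1/4 + 1/52

Greedy algorithm:
10/13: ceiling(13/10) = 2, use 1/2
7/26: ceiling(26/7) = 4, use 1/4
1/52: ceiling(52/1) = 52, use 1/52
Result: 10/13 = 1/2 + 1/4 + 1/52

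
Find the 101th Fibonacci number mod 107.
94

Matrix identity: Q^n = [[F_(n+1), F_n], [F_n, F_(n-1)]] with Q = [[1,1],[1,0]].
n = 101 = 1100101₂. Square-and-multiply, entries mod 107:
Q^1 = [[1,1],[1,0]]
Q^3 = (Q^1)²·Q = [[3,2],[2,1]]
Q^6 = (Q^3)² = [[13,8],[8,5]]
Q^12 = (Q^6)² = [[19,37],[37,89]]
Q^25 = (Q^12)²·Q = [[55,18],[18,37]]
Q^50 = (Q^25)² = [[32,51],[51,88]]
Q^101 = (Q^50)²·Q = [[8,94],[94,21]]
F_101 mod 107 = Q^101[0][1] = 94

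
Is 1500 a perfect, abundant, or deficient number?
abundant

Proper divisors of 1500: sum = 1 + 2 + 3 + 4 + 5 + 6 + 10 + 12 + ... + 300 + 375 + 500 + 750 (23 divisors) = 2868
Since 2868 > 1500, 1500 is abundant.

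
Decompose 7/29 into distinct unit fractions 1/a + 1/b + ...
1/5 + 1/25 + 1/725

Greedy algorithm:
7/29: ceiling(29/7) = 5, use 1/5
6/145: ceiling(145/6) = 25, use 1/25
1/725: ceiling(725/1) = 725, use 1/725
Result: 7/29 = 1/5 + 1/25 + 1/725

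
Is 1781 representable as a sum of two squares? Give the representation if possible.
10² + 41² (a=10, b=41)

Factorization: 1781 = 13 × 137
By Fermat: n is sum of two squares iff every prime p ≡ 3 (mod 4) appears to even power.
All primes ≡ 3 (mod 4) appear to even power.
Search a = 0, 1, 2, … for 1781 - a² a perfect square: first hit at a = 10: 1781 - 100 = 1681 = 41².
1781 = 10² + 41² = 100 + 1681 ✓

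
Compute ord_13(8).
4

13 is prime, so ord(8) divides φ(13) = 12.
Divisors of 12: 1, 2, 3, 4, 6, 12.
Repeated squaring: 8^1 ≡ 8, 8^2 ≡ 12, 8^4 ≡ 1, 8^8 ≡ 1 (mod 13).
Test 8^d mod 13 for each divisor d in increasing order:
8^1 ≡ 8
8^2 ≡ 12
8^3 = 8^2·8^1 ≡ 5
8^4 ≡ 1  ← first divisor giving 1
The order is 4.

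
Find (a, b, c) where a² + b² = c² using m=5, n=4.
(9, 40, 41)

Euclid's formula: a = m² - n², b = 2mn, c = m² + n²
m = 5, n = 4
a = 5² - 4² = 25 - 16 = 9
b = 2 × 5 × 4 = 40
c = 5² + 4² = 25 + 16 = 41
Verification: 9² + 40² = 81 + 1600 = 1681 = 41² ✓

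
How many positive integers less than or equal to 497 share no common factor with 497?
420

497 = 7 × 71
φ(n) = n × ∏(1 - 1/p) for each prime p dividing n
φ(497) = 497 × (1 - 1/7) × (1 - 1/71) = 420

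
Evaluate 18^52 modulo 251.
205

Repeated squaring. Binary of 52 = 110100.
18^1 ≡ 18 (mod 251); 18^2 ≡ 73 (mod 251); 18^4 ≡ 58 (mod 251); 18^8 ≡ 101 (mod 251); 18^16 ≡ 161 (mod 251); 18^32 ≡ 68 (mod 251)
18^52 = 18^4 × 18^16 × 18^32 ≡ 205 (mod 251)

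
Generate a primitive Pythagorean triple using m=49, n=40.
(801, 3920, 4001)

Euclid's formula: a = m² - n², b = 2mn, c = m² + n²
m = 49, n = 40
a = 49² - 40² = 2401 - 1600 = 801
b = 2 × 49 × 40 = 3920
c = 49² + 40² = 2401 + 1600 = 4001
Verification: 801² + 3920² = 641601 + 15366400 = 16008001 = 4001² ✓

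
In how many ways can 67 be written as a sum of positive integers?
2679689

p(n) counts ways to write n as a sum of positive integers (order ignored).
Euler's pentagonal recurrence: p(k) = p(k-1) + p(k-2) - p(k-5) - p(k-7) + p(k-12) + p(k-15) - ... (offsets j(3j∓1)/2, signs ++--, p(0)=1, p(<0)=0).
DP table for k = 0..66: p(0)=1, p(1)=1, p(2)=2, p(3)=3, p(4)=5, p(5)=7, p(6)=11, p(7)=15, p(8)=22, p(9)=30, p(10)=42, p(11)=56, p(12)=77, p(13)=101, p(14)=135, p(15)=176, p(16)=231, p(17)=297, p(18)=385, p(19)=490, p(20)=627, p(21)=792, p(22)=1002, p(23)=1255, p(24)=1575, p(25)=1958, p(26)=2436, p(27)=3010, p(28)=3718, p(29)=4565, p(30)=5604, p(31)=6842, p(32)=8349, p(33)=10143, p(34)=12310, p(35)=14883, p(36)=17977, p(37)=21637, p(38)=26015, p(39)=31185, p(40)=37338, p(41)=44583, p(42)=53174, p(43)=63261, p(44)=75175, p(45)=89134, p(46)=105558, p(47)=124754, p(48)=147273, p(49)=173525, p(50)=204226, p(51)=239943, p(52)=281589, p(53)=329931, p(54)=386155, p(55)=451276, p(56)=526823, p(57)=614154, p(58)=715220, p(59)=831820, p(60)=966467, p(61)=1121505, p(62)=1300156, p(63)=1505499, p(64)=1741630, p(65)=2012558, p(66)=2323520.
Final step: p(67) = p(66) + p(65) - p(62) - p(60) + p(55) + p(52) - p(45) - p(41) + p(32) + p(27) - p(16) - p(10)
= 2323520 + 2012558 - 1300156 - 966467 + 451276 + 281589 - 89134 - 44583 + 8349 + 3010 - 231 - 42
= 2679689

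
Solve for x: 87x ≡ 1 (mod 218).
213

gcd(87, 218) = 1, so the inverse exists.
Extended Euclidean algorithm on (218, 87):
218 = 2 × 87 + 44  ⟹  44 = (1)·218 + (-2)·87
87 = 1 × 44 + 43  ⟹  43 = (-1)·218 + (3)·87
44 = 1 × 43 + 1  ⟹  1 = (2)·218 + (-5)·87
So (-5)·87 ≡ 1 (mod 218), i.e. 87^(-1) ≡ -5 ≡ 213 (mod 218).
Check: 87 × 213 = 18531 ≡ 1 (mod 218)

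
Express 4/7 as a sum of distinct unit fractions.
1/2 + 1/14

Greedy algorithm:
4/7: ceiling(7/4) = 2, use 1/2
1/14: ceiling(14/1) = 14, use 1/14
Result: 4/7 = 1/2 + 1/14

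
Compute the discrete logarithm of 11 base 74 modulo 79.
64

Baby-step giant-step with step n = ⌈√79⌉ = 9.
Baby steps 74^j mod 79 (j:value) for j=0..8: 0:1, 1:74, 2:25, 3:33, 4:72, 5:35, 6:62, 7:6, 8:49.
Giant-step multiplier: 74^(-9) ≡ 74^(78-9) = 74^69 ≡ 69 (mod 79).
Giant steps γ_i = 11·69^i mod 79: γ_0=11, γ_1=48, γ_2=73, γ_3=60, γ_4=32, γ_5=75, γ_6=40, γ_7=74 (in table at j=1).
x = i·n + j = 7·9 + 1 = 64.
Check: 74^64 ≡ 11 (mod 79).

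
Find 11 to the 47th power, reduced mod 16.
3

Repeated squaring. Binary of 47 = 101111.
11^1 ≡ 11 (mod 16); 11^2 ≡ 9 (mod 16); 11^4 ≡ 1 (mod 16); 11^8 ≡ 1 (mod 16); 11^16 ≡ 1 (mod 16); 11^32 ≡ 1 (mod 16)
11^47 = 11^1 × 11^2 × 11^4 × 11^8 × 11^32 ≡ 3 (mod 16)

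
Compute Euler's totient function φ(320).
128

320 = 2^6 × 5
φ(n) = n × ∏(1 - 1/p) for each prime p dividing n
φ(320) = 320 × (1 - 1/2) × (1 - 1/5) = 128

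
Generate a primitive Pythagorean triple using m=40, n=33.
(511, 2640, 2689)

Euclid's formula: a = m² - n², b = 2mn, c = m² + n²
m = 40, n = 33
a = 40² - 33² = 1600 - 1089 = 511
b = 2 × 40 × 33 = 2640
c = 40² + 33² = 1600 + 1089 = 2689
Verification: 511² + 2640² = 261121 + 6969600 = 7230721 = 2689² ✓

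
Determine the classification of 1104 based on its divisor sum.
abundant

Proper divisors of 1104: sum = 1 + 2 + 3 + 4 + 6 + 8 + 12 + 16 + ... + 184 + 276 + 368 + 552 (19 divisors) = 1872
Since 1872 > 1104, 1104 is abundant.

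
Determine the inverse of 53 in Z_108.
53

gcd(53, 108) = 1, so the inverse exists.
Extended Euclidean algorithm on (108, 53):
108 = 2 × 53 + 2  ⟹  2 = (1)·108 + (-2)·53
53 = 26 × 2 + 1  ⟹  1 = (-26)·108 + (53)·53
So (53)·53 ≡ 1 (mod 108), i.e. 53^(-1) ≡ 53 (mod 108).
Check: 53 × 53 = 2809 ≡ 1 (mod 108)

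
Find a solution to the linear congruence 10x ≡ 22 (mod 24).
x ≡ 7 (mod 12)

gcd(10, 24) = 2, which divides 22, so solutions exist.
Divide through by 2: 5x ≡ 11 (mod 12).
Find 5^(-1) mod 12 by the extended Euclidean algorithm:
12 = 2 × 5 + 2  ⟹  2 = (1)·12 + (-2)·5
5 = 2 × 2 + 1  ⟹  1 = (-2)·12 + (5)·5
So (5)·5 ≡ 1 (mod 12), i.e. 5^(-1) ≡ 5 (mod 12).
x ≡ 5 × 11 = 55 ≡ 7 (mod 12).
Check: 10 × 7 = 70 ≡ 22 (mod 24).
x ≡ 7 (mod 12), giving 2 solutions mod 24.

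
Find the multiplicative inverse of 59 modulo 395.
154

gcd(59, 395) = 1, so the inverse exists.
Extended Euclidean algorithm on (395, 59):
395 = 6 × 59 + 41  ⟹  41 = (1)·395 + (-6)·59
59 = 1 × 41 + 18  ⟹  18 = (-1)·395 + (7)·59
41 = 2 × 18 + 5  ⟹  5 = (3)·395 + (-20)·59
18 = 3 × 5 + 3  ⟹  3 = (-10)·395 + (67)·59
5 = 1 × 3 + 2  ⟹  2 = (13)·395 + (-87)·59
3 = 1 × 2 + 1  ⟹  1 = (-23)·395 + (154)·59
So (154)·59 ≡ 1 (mod 395), i.e. 59^(-1) ≡ 154 (mod 395).
Check: 59 × 154 = 9086 ≡ 1 (mod 395)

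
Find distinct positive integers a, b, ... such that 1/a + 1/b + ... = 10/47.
1/5 + 1/79 + 1/9283 + 1/172338895

Greedy algorithm:
10/47: ceiling(47/10) = 5, use 1/5
3/235: ceiling(235/3) = 79, use 1/79
2/18565: ceiling(18565/2) = 9283, use 1/9283
1/172338895: ceiling(172338895/1) = 172338895, use 1/172338895
Result: 10/47 = 1/5 + 1/79 + 1/9283 + 1/172338895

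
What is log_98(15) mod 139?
101

Baby-step giant-step with step n = ⌈√139⌉ = 12.
Baby steps 98^j mod 139 (j:value) for j=0..11: 0:1, 1:98, 2:13, 3:23, 4:30, 5:21, 6:112, 7:134, 8:66, 9:74, 10:24, 11:128.
Giant-step multiplier: 98^(-12) ≡ 98^(138-12) = 98^126 ≡ 45 (mod 139).
Giant steps γ_i = 15·45^i mod 139: γ_0=15, γ_1=119, γ_2=73, γ_3=88, γ_4=68, γ_5=2, γ_6=90, γ_7=19, γ_8=21 (in table at j=5).
x = i·n + j = 8·12 + 5 = 101.
Check: 98^101 ≡ 15 (mod 139).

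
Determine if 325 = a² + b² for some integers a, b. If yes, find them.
1² + 18² (a=1, b=18)

Factorization: 325 = 5^2 × 13
By Fermat: n is sum of two squares iff every prime p ≡ 3 (mod 4) appears to even power.
All primes ≡ 3 (mod 4) appear to even power.
Search a = 0, 1, 2, … for 325 - a² a perfect square: first hit at a = 1: 325 - 1 = 324 = 18².
325 = 1² + 18² = 1 + 324 ✓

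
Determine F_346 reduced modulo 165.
118

Matrix identity: Q^n = [[F_(n+1), F_n], [F_n, F_(n-1)]] with Q = [[1,1],[1,0]].
n = 346 = 101011010₂. Square-and-multiply, entries mod 165:
Q^1 = [[1,1],[1,0]]
Q^2 = (Q^1)² = [[2,1],[1,1]]
Q^5 = (Q^2)²·Q = [[8,5],[5,3]]
Q^10 = (Q^5)² = [[89,55],[55,34]]
Q^21 = (Q^10)²·Q = [[56,56],[56,0]]
Q^43 = (Q^21)²·Q = [[3,2],[2,1]]
Q^86 = (Q^43)² = [[13,8],[8,5]]
Q^173 = (Q^86)²·Q = [[47,68],[68,144]]
Q^346 = (Q^173)² = [[68,118],[118,115]]
F_346 mod 165 = Q^346[0][1] = 118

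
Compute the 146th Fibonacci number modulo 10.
3

Matrix identity: Q^n = [[F_(n+1), F_n], [F_n, F_(n-1)]] with Q = [[1,1],[1,0]].
n = 146 = 10010010₂. Square-and-multiply, entries mod 10:
Q^1 = [[1,1],[1,0]]
Q^2 = (Q^1)² = [[2,1],[1,1]]
Q^4 = (Q^2)² = [[5,3],[3,2]]
Q^9 = (Q^4)²·Q = [[5,4],[4,1]]
Q^18 = (Q^9)² = [[1,4],[4,7]]
Q^36 = (Q^18)² = [[7,2],[2,5]]
Q^73 = (Q^36)²·Q = [[7,3],[3,4]]
Q^146 = (Q^73)² = [[8,3],[3,5]]
F_146 mod 10 = Q^146[0][1] = 3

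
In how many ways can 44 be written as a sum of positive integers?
75175

p(n) counts ways to write n as a sum of positive integers (order ignored).
Euler's pentagonal recurrence: p(k) = p(k-1) + p(k-2) - p(k-5) - p(k-7) + p(k-12) + p(k-15) - ... (offsets j(3j∓1)/2, signs ++--, p(0)=1, p(<0)=0).
DP table for k = 0..43: p(0)=1, p(1)=1, p(2)=2, p(3)=3, p(4)=5, p(5)=7, p(6)=11, p(7)=15, p(8)=22, p(9)=30, p(10)=42, p(11)=56, p(12)=77, p(13)=101, p(14)=135, p(15)=176, p(16)=231, p(17)=297, p(18)=385, p(19)=490, p(20)=627, p(21)=792, p(22)=1002, p(23)=1255, p(24)=1575, p(25)=1958, p(26)=2436, p(27)=3010, p(28)=3718, p(29)=4565, p(30)=5604, p(31)=6842, p(32)=8349, p(33)=10143, p(34)=12310, p(35)=14883, p(36)=17977, p(37)=21637, p(38)=26015, p(39)=31185, p(40)=37338, p(41)=44583, p(42)=53174, p(43)=63261.
Final step: p(44) = p(43) + p(42) - p(39) - p(37) + p(32) + p(29) - p(22) - p(18) + p(9) + p(4)
= 63261 + 53174 - 31185 - 21637 + 8349 + 4565 - 1002 - 385 + 30 + 5
= 75175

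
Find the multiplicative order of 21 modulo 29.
28

29 is prime, so ord(21) divides φ(29) = 28.
Divisors of 28: 1, 2, 4, 7, 14, 28.
Repeated squaring: 21^1 ≡ 21, 21^2 ≡ 6, 21^4 ≡ 7, 21^8 ≡ 20, 21^16 ≡ 23 (mod 29).
Test 21^d mod 29 for each divisor d in increasing order:
21^1 ≡ 21
21^2 ≡ 6
21^4 ≡ 7
21^7 = 21^4·21^2·21^1 ≡ 12
21^14 = 21^8·21^4·21^2 ≡ 28
21^28 = 21^16·21^8·21^4 ≡ 1  ← first divisor giving 1
The order is 28.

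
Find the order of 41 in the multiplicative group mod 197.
98

197 is prime, so ord(41) divides φ(197) = 196.
Divisors of 196: 1, 2, 4, 7, 14, 28, 49, 98, 196.
Repeated squaring: 41^1 ≡ 41, 41^2 ≡ 105, 41^4 ≡ 190, 41^8 ≡ 49, 41^16 ≡ 37, 41^32 ≡ 187, 41^64 ≡ 100, 41^128 ≡ 150 (mod 197).
Test 41^d mod 197 for each divisor d in increasing order:
41^1 ≡ 41
41^2 ≡ 105
41^4 ≡ 190
41^7 = 41^4·41^2·41^1 ≡ 6
41^14 = 41^8·41^4·41^2 ≡ 36
41^28 = 41^16·41^8·41^4 ≡ 114
41^49 = 41^32·41^16·41^1 ≡ 196
41^98 = 41^64·41^32·41^2 ≡ 1  ← first divisor giving 1
The order is 98.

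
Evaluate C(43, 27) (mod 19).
0

Using Lucas' theorem:
Write n=43 and k=27 in base 19:
n in base 19: [2, 5]
k in base 19: [1, 8]
C(43,27) mod 19 = ∏ C(n_i, k_i) mod 19
Digit binomials (mod 19): C(2,1) = 2; C(5,8) = 0 (k_i > n_i)
Product: 2 × 0 = 0 ≡ 0 (mod 19)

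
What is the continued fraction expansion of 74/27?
[2; 1, 2, 1, 6]

Euclidean algorithm steps:
74 = 2 × 27 + 20
27 = 1 × 20 + 7
20 = 2 × 7 + 6
7 = 1 × 6 + 1
6 = 6 × 1 + 0
Continued fraction: [2; 1, 2, 1, 6]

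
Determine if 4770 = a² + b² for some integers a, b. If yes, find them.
3² + 69² (a=3, b=69)

Factorization: 4770 = 2 × 3^2 × 5 × 53
By Fermat: n is sum of two squares iff every prime p ≡ 3 (mod 4) appears to even power.
All primes ≡ 3 (mod 4) appear to even power.
Search a = 0, 1, 2, … for 4770 - a² a perfect square: first hit at a = 3: 4770 - 9 = 4761 = 69².
4770 = 3² + 69² = 9 + 4761 ✓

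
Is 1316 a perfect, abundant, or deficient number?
abundant

Proper divisors of 1316: sum = 1 + 2 + 4 + 7 + 14 + 28 + 47 + 94 + 188 + 329 + 658 = 1372
Since 1372 > 1316, 1316 is abundant.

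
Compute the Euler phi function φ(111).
72

111 = 3 × 37
φ(n) = n × ∏(1 - 1/p) for each prime p dividing n
φ(111) = 111 × (1 - 1/3) × (1 - 1/37) = 72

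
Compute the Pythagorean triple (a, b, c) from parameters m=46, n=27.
(1387, 2484, 2845)

Euclid's formula: a = m² - n², b = 2mn, c = m² + n²
m = 46, n = 27
a = 46² - 27² = 2116 - 729 = 1387
b = 2 × 46 × 27 = 2484
c = 46² + 27² = 2116 + 729 = 2845
Verification: 1387² + 2484² = 1923769 + 6170256 = 8094025 = 2845² ✓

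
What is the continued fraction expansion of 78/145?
[0; 1, 1, 6, 11]

Euclidean algorithm steps:
78 = 0 × 145 + 78
145 = 1 × 78 + 67
78 = 1 × 67 + 11
67 = 6 × 11 + 1
11 = 11 × 1 + 0
Continued fraction: [0; 1, 1, 6, 11]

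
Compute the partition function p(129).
4835271870

p(n) counts ways to write n as a sum of positive integers (order ignored).
Euler's pentagonal recurrence: p(k) = p(k-1) + p(k-2) - p(k-5) - p(k-7) + p(k-12) + p(k-15) - ... (offsets j(3j∓1)/2, signs ++--, p(0)=1, p(<0)=0).
DP table for k = 0..128: p(0)=1, p(1)=1, p(2)=2, p(3)=3, p(4)=5, p(5)=7, p(6)=11, p(7)=15, p(8)=22, p(9)=30, p(10)=42, p(11)=56, p(12)=77, p(13)=101, p(14)=135, p(15)=176, p(16)=231, p(17)=297, p(18)=385, p(19)=490, p(20)=627, p(21)=792, p(22)=1002, p(23)=1255, p(24)=1575, p(25)=1958, p(26)=2436, p(27)=3010, p(28)=3718, p(29)=4565, p(30)=5604, p(31)=6842, p(32)=8349, p(33)=10143, p(34)=12310, p(35)=14883, p(36)=17977, p(37)=21637, p(38)=26015, p(39)=31185, p(40)=37338, p(41)=44583, p(42)=53174, p(43)=63261, p(44)=75175, p(45)=89134, p(46)=105558, p(47)=124754, p(48)=147273, p(49)=173525, p(50)=204226, p(51)=239943, p(52)=281589, p(53)=329931, p(54)=386155, p(55)=451276, p(56)=526823, p(57)=614154, p(58)=715220, p(59)=831820, p(60)=966467, p(61)=1121505, p(62)=1300156, p(63)=1505499, p(64)=1741630, p(65)=2012558, p(66)=2323520, p(67)=2679689, p(68)=3087735, p(69)=3554345, p(70)=4087968, p(71)=4697205, p(72)=5392783, p(73)=6185689, p(74)=7089500, p(75)=8118264, p(76)=9289091, p(77)=10619863, p(78)=12132164, p(79)=13848650, p(80)=15796476, p(81)=18004327, p(82)=20506255, p(83)=23338469, p(84)=26543660, p(85)=30167357, p(86)=34262962, p(87)=38887673, p(88)=44108109, p(89)=49995925, p(90)=56634173, p(91)=64112359, p(92)=72533807, p(93)=82010177, p(94)=92669720, p(95)=104651419, p(96)=118114304, p(97)=133230930, p(98)=150198136, p(99)=169229875, p(100)=190569292, p(101)=214481126, p(102)=241265379, p(103)=271248950, p(104)=304801365, p(105)=342325709, p(106)=384276336, p(107)=431149389, p(108)=483502844, p(109)=541946240, p(110)=607163746, p(111)=679903203, p(112)=761002156, p(113)=851376628, p(114)=952050665, p(115)=1064144451, p(116)=1188908248, p(117)=1327710076, p(118)=1482074143, p(119)=1653668665, p(120)=1844349560, p(121)=2056148051, p(122)=2291320912, p(123)=2552338241, p(124)=2841940500, p(125)=3163127352, p(126)=3519222692, p(127)=3913864295, p(128)=4351078600.
Final step: p(129) = p(128) + p(127) - p(124) - p(122) + p(117) + p(114) - p(107) - p(103) + p(94) + p(89) - p(78) - p(72) + p(59) + p(52) - p(37) - p(29) + p(12) + p(3)
= 4351078600 + 3913864295 - 2841940500 - 2291320912 + 1327710076 + 952050665 - 431149389 - 271248950 + 92669720 + 49995925 - 12132164 - 5392783 + 831820 + 281589 - 21637 - 4565 + 77 + 3
= 4835271870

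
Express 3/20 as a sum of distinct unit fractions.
1/7 + 1/140

Greedy algorithm:
3/20: ceiling(20/3) = 7, use 1/7
1/140: ceiling(140/1) = 140, use 1/140
Result: 3/20 = 1/7 + 1/140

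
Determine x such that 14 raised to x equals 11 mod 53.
42

Baby-step giant-step with step n = ⌈√53⌉ = 8.
Baby steps 14^j mod 53 (j:value) for j=0..7: 0:1, 1:14, 2:37, 3:41, 4:44, 5:33, 6:38, 7:2.
Giant-step multiplier: 14^(-8) ≡ 14^(52-8) = 14^44 ≡ 36 (mod 53).
Giant steps γ_i = 11·36^i mod 53: γ_0=11, γ_1=25, γ_2=52, γ_3=17, γ_4=29, γ_5=37 (in table at j=2).
x = i·n + j = 5·8 + 2 = 42.
Check: 14^42 ≡ 11 (mod 53).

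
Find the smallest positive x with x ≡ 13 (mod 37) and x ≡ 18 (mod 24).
642

Using Chinese Remainder Theorem:
M = 37 × 24 = 888
M1 = 24, M2 = 37
y1 = 24^(-1) mod 37 = 17
y2 = 37^(-1) mod 24 = 13
x = (13×24×17 + 18×37×13) mod 888 = 642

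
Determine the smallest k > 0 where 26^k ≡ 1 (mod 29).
28

29 is prime, so ord(26) divides φ(29) = 28.
Divisors of 28: 1, 2, 4, 7, 14, 28.
Repeated squaring: 26^1 ≡ 26, 26^2 ≡ 9, 26^4 ≡ 23, 26^8 ≡ 7, 26^16 ≡ 20 (mod 29).
Test 26^d mod 29 for each divisor d in increasing order:
26^1 ≡ 26
26^2 ≡ 9
26^4 ≡ 23
26^7 = 26^4·26^2·26^1 ≡ 17
26^14 = 26^8·26^4·26^2 ≡ 28
26^28 = 26^16·26^8·26^4 ≡ 1  ← first divisor giving 1
The order is 28.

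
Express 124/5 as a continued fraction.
[24; 1, 4]

Euclidean algorithm steps:
124 = 24 × 5 + 4
5 = 1 × 4 + 1
4 = 4 × 1 + 0
Continued fraction: [24; 1, 4]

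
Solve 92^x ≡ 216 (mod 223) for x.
153

Baby-step giant-step with step n = ⌈√223⌉ = 15.
Baby steps 92^j mod 223 (j:value) for j=0..14: 0:1, 1:92, 2:213, 3:195, 4:100, 5:57, 6:115, 7:99, 8:188, 9:125, 10:127, 11:88, 12:68, 13:12, 14:212.
Giant-step multiplier: 92^(-15) ≡ 92^(222-15) = 92^207 ≡ 13 (mod 223).
Giant steps γ_i = 216·13^i mod 223: γ_0=216, γ_1=132, γ_2=155, γ_3=8, γ_4=104, γ_5=14, γ_6=182, γ_7=136, γ_8=207, γ_9=15, γ_10=195 (in table at j=3).
x = i·n + j = 10·15 + 3 = 153.
Check: 92^153 ≡ 216 (mod 223).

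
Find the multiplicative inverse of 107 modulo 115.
43

gcd(107, 115) = 1, so the inverse exists.
Extended Euclidean algorithm on (115, 107):
115 = 1 × 107 + 8  ⟹  8 = (1)·115 + (-1)·107
107 = 13 × 8 + 3  ⟹  3 = (-13)·115 + (14)·107
8 = 2 × 3 + 2  ⟹  2 = (27)·115 + (-29)·107
3 = 1 × 2 + 1  ⟹  1 = (-40)·115 + (43)·107
So (43)·107 ≡ 1 (mod 115), i.e. 107^(-1) ≡ 43 (mod 115).
Check: 107 × 43 = 4601 ≡ 1 (mod 115)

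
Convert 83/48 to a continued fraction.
[1; 1, 2, 1, 2, 4]

Euclidean algorithm steps:
83 = 1 × 48 + 35
48 = 1 × 35 + 13
35 = 2 × 13 + 9
13 = 1 × 9 + 4
9 = 2 × 4 + 1
4 = 4 × 1 + 0
Continued fraction: [1; 1, 2, 1, 2, 4]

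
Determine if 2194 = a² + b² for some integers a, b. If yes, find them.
13² + 45² (a=13, b=45)

Factorization: 2194 = 2 × 1097
By Fermat: n is sum of two squares iff every prime p ≡ 3 (mod 4) appears to even power.
All primes ≡ 3 (mod 4) appear to even power.
Search a = 0, 1, 2, … for 2194 - a² a perfect square: first hit at a = 13: 2194 - 169 = 2025 = 45².
2194 = 13² + 45² = 169 + 2025 ✓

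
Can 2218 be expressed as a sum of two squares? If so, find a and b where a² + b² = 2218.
3² + 47² (a=3, b=47)

Factorization: 2218 = 2 × 1109
By Fermat: n is sum of two squares iff every prime p ≡ 3 (mod 4) appears to even power.
All primes ≡ 3 (mod 4) appear to even power.
Search a = 0, 1, 2, … for 2218 - a² a perfect square: first hit at a = 3: 2218 - 9 = 2209 = 47².
2218 = 3² + 47² = 9 + 2209 ✓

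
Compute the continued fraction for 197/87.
[2; 3, 1, 3, 1, 1, 2]

Euclidean algorithm steps:
197 = 2 × 87 + 23
87 = 3 × 23 + 18
23 = 1 × 18 + 5
18 = 3 × 5 + 3
5 = 1 × 3 + 2
3 = 1 × 2 + 1
2 = 2 × 1 + 0
Continued fraction: [2; 3, 1, 3, 1, 1, 2]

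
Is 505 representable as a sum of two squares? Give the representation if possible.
8² + 21² (a=8, b=21)

Factorization: 505 = 5 × 101
By Fermat: n is sum of two squares iff every prime p ≡ 3 (mod 4) appears to even power.
All primes ≡ 3 (mod 4) appear to even power.
Search a = 0, 1, 2, … for 505 - a² a perfect square: first hit at a = 8: 505 - 64 = 441 = 21².
505 = 8² + 21² = 64 + 441 ✓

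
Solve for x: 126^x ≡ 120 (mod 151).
47

Baby-step giant-step with step n = ⌈√151⌉ = 13.
Baby steps 126^j mod 151 (j:value) for j=0..12: 0:1, 1:126, 2:21, 3:79, 4:139, 5:149, 6:50, 7:109, 8:144, 9:24, 10:4, 11:51, 12:84.
Giant-step multiplier: 126^(-13) ≡ 126^(150-13) = 126^137 ≡ 54 (mod 151).
Giant steps γ_i = 120·54^i mod 151: γ_0=120, γ_1=138, γ_2=53, γ_3=144 (in table at j=8).
x = i·n + j = 3·13 + 8 = 47.
Check: 126^47 ≡ 120 (mod 151).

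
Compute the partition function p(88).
44108109

p(n) counts ways to write n as a sum of positive integers (order ignored).
Euler's pentagonal recurrence: p(k) = p(k-1) + p(k-2) - p(k-5) - p(k-7) + p(k-12) + p(k-15) - ... (offsets j(3j∓1)/2, signs ++--, p(0)=1, p(<0)=0).
DP table for k = 0..87: p(0)=1, p(1)=1, p(2)=2, p(3)=3, p(4)=5, p(5)=7, p(6)=11, p(7)=15, p(8)=22, p(9)=30, p(10)=42, p(11)=56, p(12)=77, p(13)=101, p(14)=135, p(15)=176, p(16)=231, p(17)=297, p(18)=385, p(19)=490, p(20)=627, p(21)=792, p(22)=1002, p(23)=1255, p(24)=1575, p(25)=1958, p(26)=2436, p(27)=3010, p(28)=3718, p(29)=4565, p(30)=5604, p(31)=6842, p(32)=8349, p(33)=10143, p(34)=12310, p(35)=14883, p(36)=17977, p(37)=21637, p(38)=26015, p(39)=31185, p(40)=37338, p(41)=44583, p(42)=53174, p(43)=63261, p(44)=75175, p(45)=89134, p(46)=105558, p(47)=124754, p(48)=147273, p(49)=173525, p(50)=204226, p(51)=239943, p(52)=281589, p(53)=329931, p(54)=386155, p(55)=451276, p(56)=526823, p(57)=614154, p(58)=715220, p(59)=831820, p(60)=966467, p(61)=1121505, p(62)=1300156, p(63)=1505499, p(64)=1741630, p(65)=2012558, p(66)=2323520, p(67)=2679689, p(68)=3087735, p(69)=3554345, p(70)=4087968, p(71)=4697205, p(72)=5392783, p(73)=6185689, p(74)=7089500, p(75)=8118264, p(76)=9289091, p(77)=10619863, p(78)=12132164, p(79)=13848650, p(80)=15796476, p(81)=18004327, p(82)=20506255, p(83)=23338469, p(84)=26543660, p(85)=30167357, p(86)=34262962, p(87)=38887673.
Final step: p(88) = p(87) + p(86) - p(83) - p(81) + p(76) + p(73) - p(66) - p(62) + p(53) + p(48) - p(37) - p(31) + p(18) + p(11)
= 38887673 + 34262962 - 23338469 - 18004327 + 9289091 + 6185689 - 2323520 - 1300156 + 329931 + 147273 - 21637 - 6842 + 385 + 56
= 44108109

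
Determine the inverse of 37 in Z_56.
53

gcd(37, 56) = 1, so the inverse exists.
Extended Euclidean algorithm on (56, 37):
56 = 1 × 37 + 19  ⟹  19 = (1)·56 + (-1)·37
37 = 1 × 19 + 18  ⟹  18 = (-1)·56 + (2)·37
19 = 1 × 18 + 1  ⟹  1 = (2)·56 + (-3)·37
So (-3)·37 ≡ 1 (mod 56), i.e. 37^(-1) ≡ -3 ≡ 53 (mod 56).
Check: 37 × 53 = 1961 ≡ 1 (mod 56)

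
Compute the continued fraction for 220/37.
[5; 1, 17, 2]

Euclidean algorithm steps:
220 = 5 × 37 + 35
37 = 1 × 35 + 2
35 = 17 × 2 + 1
2 = 2 × 1 + 0
Continued fraction: [5; 1, 17, 2]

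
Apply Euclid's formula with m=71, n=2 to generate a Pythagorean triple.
(5037, 284, 5045)

Euclid's formula: a = m² - n², b = 2mn, c = m² + n²
m = 71, n = 2
a = 71² - 2² = 5041 - 4 = 5037
b = 2 × 71 × 2 = 284
c = 71² + 2² = 5041 + 4 = 5045
Verification: 5037² + 284² = 25371369 + 80656 = 25452025 = 5045² ✓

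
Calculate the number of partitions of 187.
1280011042268

p(n) counts ways to write n as a sum of positive integers (order ignored).
Euler's pentagonal recurrence: p(k) = p(k-1) + p(k-2) - p(k-5) - p(k-7) + p(k-12) + p(k-15) - ... (offsets j(3j∓1)/2, signs ++--, p(0)=1, p(<0)=0).
DP table for k = 0..186: p(0)=1, p(1)=1, p(2)=2, p(3)=3, p(4)=5, p(5)=7, p(6)=11, p(7)=15, p(8)=22, p(9)=30, p(10)=42, p(11)=56, p(12)=77, p(13)=101, p(14)=135, p(15)=176, p(16)=231, p(17)=297, p(18)=385, p(19)=490, p(20)=627, p(21)=792, p(22)=1002, p(23)=1255, p(24)=1575, p(25)=1958, p(26)=2436, p(27)=3010, p(28)=3718, p(29)=4565, p(30)=5604, p(31)=6842, p(32)=8349, p(33)=10143, p(34)=12310, p(35)=14883, p(36)=17977, p(37)=21637, p(38)=26015, p(39)=31185, p(40)=37338, p(41)=44583, p(42)=53174, p(43)=63261, p(44)=75175, p(45)=89134, p(46)=105558, p(47)=124754, p(48)=147273, p(49)=173525, p(50)=204226, p(51)=239943, p(52)=281589, p(53)=329931, p(54)=386155, p(55)=451276, p(56)=526823, p(57)=614154, p(58)=715220, p(59)=831820, p(60)=966467, p(61)=1121505, p(62)=1300156, p(63)=1505499, p(64)=1741630, p(65)=2012558, p(66)=2323520, p(67)=2679689, p(68)=3087735, p(69)=3554345, p(70)=4087968, p(71)=4697205, p(72)=5392783, p(73)=6185689, p(74)=7089500, p(75)=8118264, p(76)=9289091, p(77)=10619863, p(78)=12132164, p(79)=13848650, p(80)=15796476, p(81)=18004327, p(82)=20506255, p(83)=23338469, p(84)=26543660, p(85)=30167357, p(86)=34262962, p(87)=38887673, p(88)=44108109, p(89)=49995925, p(90)=56634173, p(91)=64112359, p(92)=72533807, p(93)=82010177, p(94)=92669720, p(95)=104651419, p(96)=118114304, p(97)=133230930, p(98)=150198136, p(99)=169229875, p(100)=190569292, p(101)=214481126, p(102)=241265379, p(103)=271248950, p(104)=304801365, p(105)=342325709, p(106)=384276336, p(107)=431149389, p(108)=483502844, p(109)=541946240, p(110)=607163746, p(111)=679903203, p(112)=761002156, p(113)=851376628, p(114)=952050665, p(115)=1064144451, p(116)=1188908248, p(117)=1327710076, p(118)=1482074143, p(119)=1653668665, p(120)=1844349560, p(121)=2056148051, p(122)=2291320912, p(123)=2552338241, p(124)=2841940500, p(125)=3163127352, p(126)=3519222692, p(127)=3913864295, p(128)=4351078600, p(129)=4835271870, p(130)=5371315400, p(131)=5964539504, p(132)=6620830889, p(133)=7346629512, p(134)=8149040695, p(135)=9035836076, p(136)=10015581680, p(137)=11097645016, p(138)=12292341831, p(139)=13610949895, p(140)=15065878135, p(141)=16670689208, p(142)=18440293320, p(143)=20390982757, p(144)=22540654445, p(145)=24908858009, p(146)=27517052599, p(147)=30388671978, p(148)=33549419497, p(149)=37027355200, p(150)=40853235313, p(151)=45060624582, p(152)=49686288421, p(153)=54770336324, p(154)=60356673280, p(155)=66493182097, p(156)=73232243759, p(157)=80630964769, p(158)=88751778802, p(159)=97662728555, p(160)=107438159466, p(161)=118159068427, p(162)=129913904637, p(163)=142798995930, p(164)=156919475295, p(165)=172389800255, p(166)=189334822579, p(167)=207890420102, p(168)=228204732751, p(169)=250438925115, p(170)=274768617130, p(171)=301384802048, p(172)=330495499613, p(173)=362326859895, p(174)=397125074750, p(175)=435157697830, p(176)=476715857290, p(177)=522115831195, p(178)=571701605655, p(179)=625846753120, p(180)=684957390936, p(181)=749474411781, p(182)=819876908323, p(183)=896684817527, p(184)=980462880430, p(185)=1071823774337, p(186)=1171432692373.
Final step: p(187) = p(186) + p(185) - p(182) - p(180) + p(175) + p(172) - p(165) - p(161) + p(152) + p(147) - p(136) - p(130) + p(117) + p(110) - p(95) - p(87) + p(70) + p(61) - p(42) - p(32) + p(11) + p(0)
= 1171432692373 + 1071823774337 - 819876908323 - 684957390936 + 435157697830 + 330495499613 - 172389800255 - 118159068427 + 49686288421 + 30388671978 - 10015581680 - 5371315400 + 1327710076 + 607163746 - 104651419 - 38887673 + 4087968 + 1121505 - 53174 - 8349 + 56 + 1
= 1280011042268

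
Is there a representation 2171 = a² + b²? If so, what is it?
Not possible

Factorization: 2171 = 13 × 167
By Fermat: n is sum of two squares iff every prime p ≡ 3 (mod 4) appears to even power.
Prime(s) ≡ 3 (mod 4) with odd exponent: [(167, 1)]
Therefore 2171 cannot be expressed as a² + b².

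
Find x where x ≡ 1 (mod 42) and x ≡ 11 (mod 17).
589

Using Chinese Remainder Theorem:
M = 42 × 17 = 714
M1 = 17, M2 = 42
y1 = 17^(-1) mod 42 = 5
y2 = 42^(-1) mod 17 = 15
x = (1×17×5 + 11×42×15) mod 714 = 589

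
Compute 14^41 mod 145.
89

Repeated squaring. Binary of 41 = 101001.
14^1 ≡ 14 (mod 145); 14^2 ≡ 51 (mod 145); 14^4 ≡ 136 (mod 145); 14^8 ≡ 81 (mod 145); 14^16 ≡ 36 (mod 145); 14^32 ≡ 136 (mod 145)
14^41 = 14^1 × 14^8 × 14^32 ≡ 89 (mod 145)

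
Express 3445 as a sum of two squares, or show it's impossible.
9² + 58² (a=9, b=58)

Factorization: 3445 = 5 × 13 × 53
By Fermat: n is sum of two squares iff every prime p ≡ 3 (mod 4) appears to even power.
All primes ≡ 3 (mod 4) appear to even power.
Search a = 0, 1, 2, … for 3445 - a² a perfect square: first hit at a = 9: 3445 - 81 = 3364 = 58².
3445 = 9² + 58² = 81 + 3364 ✓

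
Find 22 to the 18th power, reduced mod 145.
139

Repeated squaring. Binary of 18 = 10010.
22^1 ≡ 22 (mod 145); 22^2 ≡ 49 (mod 145); 22^4 ≡ 81 (mod 145); 22^8 ≡ 36 (mod 145); 22^16 ≡ 136 (mod 145)
22^18 = 22^2 × 22^16 ≡ 139 (mod 145)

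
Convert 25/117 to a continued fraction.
[0; 4, 1, 2, 8]

Euclidean algorithm steps:
25 = 0 × 117 + 25
117 = 4 × 25 + 17
25 = 1 × 17 + 8
17 = 2 × 8 + 1
8 = 8 × 1 + 0
Continued fraction: [0; 4, 1, 2, 8]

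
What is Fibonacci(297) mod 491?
50

Matrix identity: Q^n = [[F_(n+1), F_n], [F_n, F_(n-1)]] with Q = [[1,1],[1,0]].
n = 297 = 100101001₂. Square-and-multiply, entries mod 491:
Q^1 = [[1,1],[1,0]]
Q^2 = (Q^1)² = [[2,1],[1,1]]
Q^4 = (Q^2)² = [[5,3],[3,2]]
Q^9 = (Q^4)²·Q = [[55,34],[34,21]]
Q^18 = (Q^9)² = [[253,129],[129,124]]
Q^37 = (Q^18)²·Q = [[150,126],[126,24]]
Q^74 = (Q^37)² = [[78,320],[320,249]]
Q^148 = (Q^74)² = [[464,57],[57,407]]
Q^297 = (Q^148)²·Q = [[106,50],[50,56]]
F_297 mod 491 = Q^297[0][1] = 50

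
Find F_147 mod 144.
2

Matrix identity: Q^n = [[F_(n+1), F_n], [F_n, F_(n-1)]] with Q = [[1,1],[1,0]].
n = 147 = 10010011₂. Square-and-multiply, entries mod 144:
Q^1 = [[1,1],[1,0]]
Q^2 = (Q^1)² = [[2,1],[1,1]]
Q^4 = (Q^2)² = [[5,3],[3,2]]
Q^9 = (Q^4)²·Q = [[55,34],[34,21]]
Q^18 = (Q^9)² = [[5,136],[136,13]]
Q^36 = (Q^18)² = [[89,0],[0,89]]
Q^73 = (Q^36)²·Q = [[1,1],[1,0]]
Q^147 = (Q^73)²·Q = [[3,2],[2,1]]
F_147 mod 144 = Q^147[0][1] = 2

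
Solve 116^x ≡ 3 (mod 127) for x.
101

Baby-step giant-step with step n = ⌈√127⌉ = 12.
Baby steps 116^j mod 127 (j:value) for j=0..11: 0:1, 1:116, 2:121, 3:66, 4:36, 5:112, 6:38, 7:90, 8:26, 9:95, 10:98, 11:65.
Giant-step multiplier: 116^(-12) ≡ 116^(126-12) = 116^114 ≡ 100 (mod 127).
Giant steps γ_i = 3·100^i mod 127: γ_0=3, γ_1=46, γ_2=28, γ_3=6, γ_4=92, γ_5=56, γ_6=12, γ_7=57, γ_8=112 (in table at j=5).
x = i·n + j = 8·12 + 5 = 101.
Check: 116^101 ≡ 3 (mod 127).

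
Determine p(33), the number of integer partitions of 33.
10143

p(n) counts ways to write n as a sum of positive integers (order ignored).
Euler's pentagonal recurrence: p(k) = p(k-1) + p(k-2) - p(k-5) - p(k-7) + p(k-12) + p(k-15) - ... (offsets j(3j∓1)/2, signs ++--, p(0)=1, p(<0)=0).
DP table for k = 0..32: p(0)=1, p(1)=1, p(2)=2, p(3)=3, p(4)=5, p(5)=7, p(6)=11, p(7)=15, p(8)=22, p(9)=30, p(10)=42, p(11)=56, p(12)=77, p(13)=101, p(14)=135, p(15)=176, p(16)=231, p(17)=297, p(18)=385, p(19)=490, p(20)=627, p(21)=792, p(22)=1002, p(23)=1255, p(24)=1575, p(25)=1958, p(26)=2436, p(27)=3010, p(28)=3718, p(29)=4565, p(30)=5604, p(31)=6842, p(32)=8349.
Final step: p(33) = p(32) + p(31) - p(28) - p(26) + p(21) + p(18) - p(11) - p(7)
= 8349 + 6842 - 3718 - 2436 + 792 + 385 - 56 - 15
= 10143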